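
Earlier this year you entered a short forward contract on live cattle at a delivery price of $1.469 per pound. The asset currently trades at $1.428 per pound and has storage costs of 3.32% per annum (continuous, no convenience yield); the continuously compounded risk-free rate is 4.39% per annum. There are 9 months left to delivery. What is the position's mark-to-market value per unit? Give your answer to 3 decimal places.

-$0.043 per pound

Current fair forward for the remaining 9 months: F = S·e^((r + u)·T), (r + u) = 0.0439 + 0.0332 = 0.0771
F = 1.428 · e^(0.0771 × 9/12) = 1.428 × 1.059530 = 1.5130
Value of long forward = (F − K)·e^(−rT) = (1.5130 − 1.469) · e^(−0.0439·9/12)
= 0.0440 × 0.967611 = 0.043
Short position value = −(long value) = -$0.043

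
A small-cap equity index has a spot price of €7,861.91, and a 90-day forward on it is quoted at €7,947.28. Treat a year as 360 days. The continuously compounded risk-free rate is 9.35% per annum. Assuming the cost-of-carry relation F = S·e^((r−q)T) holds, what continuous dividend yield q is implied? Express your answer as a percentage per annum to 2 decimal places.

5.03%

From F = S·e^((r−q)T): (r − q) = ln(F/S)/T
ln(7947.28/7861.91) = ln(1.010859) = 0.010800
(r − q) = 0.010800 / (90/360) = 0.043200
q = r − ln(F/S)/T = 0.0935 − 0.043200 = 0.050300
q = 5.03%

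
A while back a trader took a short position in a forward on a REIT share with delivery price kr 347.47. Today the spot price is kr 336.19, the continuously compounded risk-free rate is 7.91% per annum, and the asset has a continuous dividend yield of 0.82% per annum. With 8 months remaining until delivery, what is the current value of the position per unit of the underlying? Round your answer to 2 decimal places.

-kr 4.74

Current fair forward for the remaining 8 months: F = S·e^((r − q)·T), (r − q) = 0.0791 − 0.0082 = 0.0709
F = 336.19 · e^(0.0709 × 8/12) = 336.19 × 1.048402 = 352.4623
Value of long forward = (F − K)·e^(−rT) = (352.4623 − 347.47) · e^(−0.0791·8/12)
= 4.9923 × 0.948633 = 4.74
Short position value = −(long value) = -kr 4.74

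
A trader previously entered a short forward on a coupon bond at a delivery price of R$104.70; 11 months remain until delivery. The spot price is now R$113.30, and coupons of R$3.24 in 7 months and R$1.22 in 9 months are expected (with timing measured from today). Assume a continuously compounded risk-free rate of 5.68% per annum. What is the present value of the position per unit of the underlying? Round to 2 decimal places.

-R$9.61

PV(remaining coupons) I = 3.24·e^(−0.0568·7/12) + 1.22·e^(−0.0568·9/12) = 4.3035
Current forward F = (S − I)·e^(rT) = (113.30 − 4.3035)·e^(0.0568·11/12) = 108.9965 × 1.053446 = 114.8219
Value (long) = (F − K)·e^(−rT) = (114.8219 − 104.70) × 0.949266 = 9.6084
Short position value = −(long value) = -R$9.61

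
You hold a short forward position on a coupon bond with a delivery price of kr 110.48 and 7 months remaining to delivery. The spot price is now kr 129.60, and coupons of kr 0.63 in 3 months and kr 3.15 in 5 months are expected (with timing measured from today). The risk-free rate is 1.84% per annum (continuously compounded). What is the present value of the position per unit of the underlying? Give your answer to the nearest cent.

PV(remaining coupons) I = 0.63·e^(−0.0184·3/12) + 3.15·e^(−0.0184·5/12) = 3.7531
Current forward F = (S − I)·e^(rT) = (129.60 − 3.7531)·e^(0.0184·7/12) = 125.8469 × 1.010791 = 127.2049
Value (long) = (F − K)·e^(−rT) = (127.2049 − 110.48) × 0.989324 = 16.5463
Short position value = −(long value) = -kr 16.55

-kr 16.55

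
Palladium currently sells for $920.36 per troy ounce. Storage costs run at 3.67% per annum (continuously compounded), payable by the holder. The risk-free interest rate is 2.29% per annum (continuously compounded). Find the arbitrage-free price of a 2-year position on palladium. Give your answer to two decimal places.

Net carry = r + u − y = 0.0229 + 0.0367 − 0.0000 = 0.0596
F = S·e^((r+u−y)T) = 920.36 · e^(0.0596 × 2) = 920.36 · e^0.119200
= 920.36 × 1.126595 = $1,036.87 per troy ounce

$1,036.87 per troy ounce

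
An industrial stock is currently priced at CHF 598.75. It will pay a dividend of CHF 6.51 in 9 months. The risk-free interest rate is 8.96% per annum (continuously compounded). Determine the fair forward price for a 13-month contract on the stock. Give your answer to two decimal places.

CHF 653.08

PV(dividends) I = 6.51·e^(−0.0896·9/12)
I = 6.0869
F = (S − I)·e^(rT) = (598.75 − 6.0869) · e^(0.0896·13/12)
= 592.6631 · e^0.097067 = 592.6631 × 1.101934 = CHF 653.08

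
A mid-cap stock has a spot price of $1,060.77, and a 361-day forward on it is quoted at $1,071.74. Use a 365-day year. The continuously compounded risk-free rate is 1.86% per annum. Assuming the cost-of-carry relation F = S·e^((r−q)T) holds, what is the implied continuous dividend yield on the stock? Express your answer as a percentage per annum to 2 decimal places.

From F = S·e^((r−q)T): (r − q) = ln(F/S)/T
ln(1071.74/1060.77) = ln(1.010342) = 0.010289
(r − q) = 0.010289 / (361/365) = 0.010403
q = r − ln(F/S)/T = 0.0186 − 0.010403 = 0.008197
q = 0.82%

0.82%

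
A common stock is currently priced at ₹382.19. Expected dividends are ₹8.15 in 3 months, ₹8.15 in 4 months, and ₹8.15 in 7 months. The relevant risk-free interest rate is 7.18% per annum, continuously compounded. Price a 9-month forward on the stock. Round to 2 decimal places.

₹378.24

PV(dividends) I = 8.15·e^(−0.0718·3/12) + 8.15·e^(−0.0718·4/12) + 8.15·e^(−0.0718·7/12)
I = 8.0050 + 7.9573 + 7.8157 = 23.7780
F = (S − I)·e^(rT) = (382.19 − 23.7780) · e^(0.0718·9/12)
= 358.4120 · e^0.053850 = 358.4120 × 1.055326 = ₹378.24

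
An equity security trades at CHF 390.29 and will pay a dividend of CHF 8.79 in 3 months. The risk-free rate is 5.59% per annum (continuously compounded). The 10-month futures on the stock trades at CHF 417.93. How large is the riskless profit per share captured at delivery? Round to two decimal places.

CHF 18.11 per share

PV(dividends) I = 8.79·e^(−0.0559·3/12) = 8.6680
Fair futures F* = (S − I)·e^(rT) = (390.29 − 8.6680)·e^0.046583 = 381.6220 × 1.047685 = 399.8196
Market CHF 417.93 > fair 399.8196: forward overpriced → cash-and-carry (borrow at r, buy the stock and collect the dividends, short the forward).
Profit at T = |F_mkt − F*| = |417.93 − 399.8196| = CHF 18.11 per share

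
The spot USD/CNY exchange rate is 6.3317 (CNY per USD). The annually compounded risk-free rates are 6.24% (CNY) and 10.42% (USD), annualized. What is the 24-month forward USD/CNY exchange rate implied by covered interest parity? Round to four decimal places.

5.8614

By covered interest parity, F = S · (1+r_CNY)^T / (1+r_USD)^T
= 6.3317 × 1.128694 / 1.219258 = 6.3317 × 0.925722
F = 5.8614 CNY per USD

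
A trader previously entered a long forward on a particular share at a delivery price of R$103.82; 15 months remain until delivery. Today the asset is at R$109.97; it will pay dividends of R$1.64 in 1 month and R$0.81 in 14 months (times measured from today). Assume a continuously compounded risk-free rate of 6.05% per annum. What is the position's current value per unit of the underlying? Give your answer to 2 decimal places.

PV(remaining dividends) I = 1.64·e^(−0.0605·1/12) + 0.81·e^(−0.0605·14/12) = 2.3866
Current forward F = (S − I)·e^(rT) = (109.97 − 2.3866)·e^(0.0605·15/12) = 107.5834 × 1.078558 = 116.0349
Value (long) = (F − K)·e^(−rT) = (116.0349 − 103.82) × 0.927164 = 11.3252
Value = R$11.33

R$11.33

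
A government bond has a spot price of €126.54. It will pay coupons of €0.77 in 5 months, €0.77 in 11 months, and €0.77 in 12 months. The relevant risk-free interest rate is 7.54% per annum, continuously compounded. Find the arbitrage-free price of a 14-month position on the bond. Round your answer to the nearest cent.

€135.80

PV(coupons) I = 0.77·e^(−0.0754·5/12) + 0.77·e^(−0.0754·11/12) + 0.77·e^(−0.0754·12/12)
I = 0.7462 + 0.7186 + 0.7141 = 2.1789
F = (S − I)·e^(rT) = (126.54 − 2.1789) · e^(0.0754·14/12)
= 124.3611 · e^0.087967 = 124.3611 × 1.091952 = €135.80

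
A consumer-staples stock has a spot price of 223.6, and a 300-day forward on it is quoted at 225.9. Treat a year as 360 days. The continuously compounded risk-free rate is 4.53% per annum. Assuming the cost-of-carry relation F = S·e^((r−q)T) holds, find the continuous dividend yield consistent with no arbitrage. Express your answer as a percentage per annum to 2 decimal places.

3.30%

From F = S·e^((r−q)T): (r − q) = ln(F/S)/T
ln(225.9/223.6) = ln(1.010286) = 0.010233
(r − q) = 0.010233 / (300/360) = 0.012280
q = r − ln(F/S)/T = 0.0453 − 0.012280 = 0.033020
q = 3.30%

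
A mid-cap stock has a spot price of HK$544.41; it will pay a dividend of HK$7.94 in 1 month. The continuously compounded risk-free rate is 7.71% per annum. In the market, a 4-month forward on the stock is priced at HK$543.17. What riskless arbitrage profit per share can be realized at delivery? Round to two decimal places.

HK$7.32 per share

PV(dividends) I = 7.94·e^(−0.0771·1/12) = 7.8891
Fair forward F* = (S − I)·e^(rT) = (544.41 − 7.8891)·e^0.025700 = 536.5209 × 1.026033 = 550.4881
Market HK$543.17 < fair 550.4881: forward underpriced → reverse cash-and-carry (short the stock, invest proceeds at r, pay the dividends, go long the forward).
Profit at T = |F_mkt − F*| = |543.17 − 550.4881| = HK$7.32 per share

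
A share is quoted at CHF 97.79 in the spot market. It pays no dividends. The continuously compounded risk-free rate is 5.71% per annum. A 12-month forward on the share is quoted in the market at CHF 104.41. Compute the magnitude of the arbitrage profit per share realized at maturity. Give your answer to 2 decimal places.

CHF 0.87 per share

Fair forward: F* = S·e^(carry·T), with carry = r = 0.0571
F* = 97.79 · e^(0.0571 × 12/12) = 97.79 · e^0.057100 = 97.79 × 1.058762 = CHF 103.5363
Market CHF 104.41 > fair CHF 103.5363: forward overpriced → cash-and-carry (buy spot, short the forward).
At maturity, profit = |F_mkt − F*| = |104.41 − 103.5363| = CHF 0.87 per share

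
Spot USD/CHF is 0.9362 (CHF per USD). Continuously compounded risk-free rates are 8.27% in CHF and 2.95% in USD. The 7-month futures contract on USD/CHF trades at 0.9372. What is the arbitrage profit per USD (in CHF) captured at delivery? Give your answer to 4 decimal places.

Fair futures: F* = S·e^(carry·T), with carry = (r_CHF − r_USD) = 0.0827 − 0.0295 = 0.0532
F* = 0.9362 · e^(0.0532 × 7/12) = 0.9362 · e^0.031033 = 0.9362 × 1.031520 = 0.9657
Market 0.9372 < fair 0.9657: forward underpriced → reverse cash-and-carry (short spot, go long the forward).
At maturity, profit = |F_mkt − F*| = |0.9372 − 0.9657| = 0.0285 per USD (in CHF)

0.0285 per USD (in CHF)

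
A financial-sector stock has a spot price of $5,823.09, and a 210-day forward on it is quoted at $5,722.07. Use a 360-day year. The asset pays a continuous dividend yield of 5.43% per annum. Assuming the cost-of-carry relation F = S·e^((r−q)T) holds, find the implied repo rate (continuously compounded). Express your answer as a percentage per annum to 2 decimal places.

From F = S·e^((r−q)T): (r − q) = ln(F/S)/T
ln(5722.07/5823.09) = ln(0.982652) = -0.017500
(r − q) = -0.017500 / (210/360) = -0.030000
r = ln(F/S)/T + q = -0.030000 + 0.0543 = 0.024300
r = 2.43%

2.43%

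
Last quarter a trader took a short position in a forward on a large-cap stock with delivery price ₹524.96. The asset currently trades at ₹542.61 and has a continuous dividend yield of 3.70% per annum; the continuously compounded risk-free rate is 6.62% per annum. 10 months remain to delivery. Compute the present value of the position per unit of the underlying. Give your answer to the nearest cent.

-₹29.35

Current fair forward for the remaining 10 months: F = S·e^((r − q)·T), (r − q) = 0.0662 − 0.0370 = 0.0292
F = 542.61 · e^(0.0292 × 10/12) = 542.61 × 1.024632 = 555.9756
Value of long forward = (F − K)·e^(−rT) = (555.9756 − 524.96) · e^(−0.0662·10/12)
= 31.0156 × 0.946327 = 29.35
Short position value = −(long value) = -₹29.35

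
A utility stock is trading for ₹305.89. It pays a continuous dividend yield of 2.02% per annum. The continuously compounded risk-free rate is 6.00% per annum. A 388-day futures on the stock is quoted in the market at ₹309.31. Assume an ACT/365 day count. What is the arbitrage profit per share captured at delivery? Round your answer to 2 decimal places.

Fair futures: F* = S·e^(carry·T), with carry = (r − q) = 0.0600 − 0.0202 = 0.0398
F* = 305.89 · e^(0.0398 × 388/365) = 305.89 · e^0.042308 = 305.89 × 1.043216 = ₹319.1093
Market ₹309.31 < fair ₹319.1093: forward underpriced → reverse cash-and-carry (short spot, go long the forward).
At maturity, profit = |F_mkt − F*| = |309.31 − 319.1093| = ₹9.80 per share

₹9.80 per share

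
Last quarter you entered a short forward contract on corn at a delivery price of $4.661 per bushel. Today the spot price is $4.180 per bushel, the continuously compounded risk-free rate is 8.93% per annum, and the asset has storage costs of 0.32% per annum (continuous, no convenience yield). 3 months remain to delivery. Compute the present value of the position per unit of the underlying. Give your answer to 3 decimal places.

$0.375 per bushel

Current fair forward for the remaining 3 months: F = S·e^((r + u)·T), (r + u) = 0.0893 + 0.0032 = 0.0925
F = 4.180 · e^(0.0925 × 3/12) = 4.180 × 1.023394 = 4.2778
Value of long forward = (F − K)·e^(−rT) = (4.2778 − 4.661) · e^(−0.0893·3/12)
= -0.3832 × 0.977922 = -0.375
Short position value = −(long value) = $0.375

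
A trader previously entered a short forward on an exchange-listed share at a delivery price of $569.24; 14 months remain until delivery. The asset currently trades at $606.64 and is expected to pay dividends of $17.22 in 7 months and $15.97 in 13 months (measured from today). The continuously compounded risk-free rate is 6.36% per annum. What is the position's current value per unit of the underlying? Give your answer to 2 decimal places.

-$46.61

PV(remaining dividends) I = 17.22·e^(−0.0636·7/12) + 15.97·e^(−0.0636·13/12) = 31.4996
Current forward F = (S − I)·e^(rT) = (606.64 − 31.4996)·e^(0.0636·14/12) = 575.1404 × 1.077022 = 619.4389
Value (long) = (F − K)·e^(−rT) = (619.4389 − 569.24) × 0.928486 = 46.6090
Short position value = −(long value) = -$46.61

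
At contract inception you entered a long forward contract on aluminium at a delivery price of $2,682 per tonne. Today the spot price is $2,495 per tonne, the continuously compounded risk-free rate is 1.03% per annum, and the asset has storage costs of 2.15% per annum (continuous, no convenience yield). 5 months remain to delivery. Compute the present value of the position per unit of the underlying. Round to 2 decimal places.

Current fair forward for the remaining 5 months: F = S·e^((r + u)·T), (r + u) = 0.0103 + 0.0215 = 0.0318
F = 2495 · e^(0.0318 × 5/12) = 2495 × 1.01333817 = 2528.2787
Value of long forward = (F − K)·e^(−rT) = (2528.2787 − 2682) · e^(−0.0103·5/12)
= -153.7213 × 0.99571753 = -153.06

-$153.06 per tonne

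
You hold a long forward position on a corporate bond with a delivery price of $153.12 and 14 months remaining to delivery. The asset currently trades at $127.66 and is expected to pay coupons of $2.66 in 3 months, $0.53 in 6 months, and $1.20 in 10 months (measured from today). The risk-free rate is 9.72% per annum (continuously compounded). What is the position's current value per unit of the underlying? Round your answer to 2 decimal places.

-$13.25

PV(remaining coupons) I = 2.66·e^(−0.0972·3/12) + 0.53·e^(−0.0972·6/12) + 1.20·e^(−0.0972·10/12) = 4.2076
Current forward F = (S − I)·e^(rT) = (127.66 − 4.2076)·e^(0.0972·14/12) = 123.4524 × 1.120080 = 138.2766
Value (long) = (F − K)·e^(−rT) = (138.2766 − 153.12) × 0.892793 = -13.2521
Value = -$13.25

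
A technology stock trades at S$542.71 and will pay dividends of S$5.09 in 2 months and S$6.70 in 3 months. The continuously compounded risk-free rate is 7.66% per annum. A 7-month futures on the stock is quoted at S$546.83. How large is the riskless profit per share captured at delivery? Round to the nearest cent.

PV(dividends) I = 5.09·e^(−0.0766·2/12) + 6.70·e^(−0.0766·3/12) = 11.5983
Fair futures F* = (S − I)·e^(rT) = (542.71 − 11.5983)·e^0.044683 = 531.1117 × 1.045696 = 555.3814
Market S$546.83 < fair 555.3814: forward underpriced → reverse cash-and-carry (short the stock, invest proceeds at r, pay the dividends, go long the forward).
Profit at T = |F_mkt − F*| = |546.83 − 555.3814| = S$8.55 per share

S$8.55 per share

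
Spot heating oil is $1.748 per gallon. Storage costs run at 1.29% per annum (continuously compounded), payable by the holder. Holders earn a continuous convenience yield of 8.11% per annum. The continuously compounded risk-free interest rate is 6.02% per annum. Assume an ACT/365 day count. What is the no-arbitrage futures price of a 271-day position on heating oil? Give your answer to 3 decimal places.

Net carry = r + u − y = 0.0602 + 0.0129 − 0.0811 = -0.0080
F = S·e^((r+u−y)T) = 1.748 · e^(-0.0080 × 271/365) = 1.748 · e^-0.005940
= 1.748 × 0.994078 = $1.738 per gallon

$1.738 per gallon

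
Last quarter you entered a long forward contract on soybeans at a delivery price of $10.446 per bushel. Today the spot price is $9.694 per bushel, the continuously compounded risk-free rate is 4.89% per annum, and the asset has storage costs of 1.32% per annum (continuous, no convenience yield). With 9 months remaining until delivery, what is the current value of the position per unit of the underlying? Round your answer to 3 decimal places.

Current fair forward for the remaining 9 months: F = S·e^((r + u)·T), (r + u) = 0.0489 + 0.0132 = 0.0621
F = 9.694 · e^(0.0621 × 9/12) = 9.694 × 1.047677 = 10.1562
Value of long forward = (F − K)·e^(−rT) = (10.1562 − 10.446) · e^(−0.0489·9/12)
= -0.2898 × 0.963989 = -0.279

-$0.279 per bushel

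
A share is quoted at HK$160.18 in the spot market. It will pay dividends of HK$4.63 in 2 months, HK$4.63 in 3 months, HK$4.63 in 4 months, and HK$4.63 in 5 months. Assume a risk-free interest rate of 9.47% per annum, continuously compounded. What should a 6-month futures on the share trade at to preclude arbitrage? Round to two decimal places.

PV(dividends) I = 4.63·e^(−0.0947·2/12) + 4.63·e^(−0.0947·3/12) + 4.63·e^(−0.0947·4/12) + 4.63·e^(−0.0947·5/12)
I = 4.5575 + 4.5217 + 4.4861 + 4.4509 = 18.0162
F = (S − I)·e^(rT) = (160.18 − 18.0162) · e^(0.0947·6/12)
= 142.1638 · e^0.047350 = 142.1638 × 1.048489 = HK$149.06

HK$149.06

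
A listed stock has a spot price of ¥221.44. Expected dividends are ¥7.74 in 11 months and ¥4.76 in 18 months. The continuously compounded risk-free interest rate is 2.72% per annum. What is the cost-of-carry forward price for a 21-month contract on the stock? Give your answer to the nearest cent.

¥219.53

PV(dividends) I = 7.74·e^(−0.0272·11/12) + 4.76·e^(−0.0272·18/12)
I = 7.5494 + 4.5697 = 12.1191
F = (S − I)·e^(rT) = (221.44 − 12.1191) · e^(0.0272·21/12)
= 209.3209 · e^0.047600 = 209.3209 × 1.048751 = ¥219.53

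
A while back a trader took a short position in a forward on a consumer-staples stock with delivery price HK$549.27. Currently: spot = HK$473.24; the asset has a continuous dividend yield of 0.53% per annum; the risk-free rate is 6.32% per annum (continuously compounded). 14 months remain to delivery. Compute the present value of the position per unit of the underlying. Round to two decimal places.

HK$39.90

Current fair forward for the remaining 14 months: F = S·e^((r − q)·T), (r − q) = 0.0632 − 0.0053 = 0.0579
F = 473.24 · e^(0.0579 × 14/12) = 473.24 × 1.069884 = 506.3119
Value of long forward = (F − K)·e^(−rT) = (506.3119 − 549.27) · e^(−0.0632·14/12)
= -42.9581 × 0.928919 = -39.90
Short position value = −(long value) = HK$39.90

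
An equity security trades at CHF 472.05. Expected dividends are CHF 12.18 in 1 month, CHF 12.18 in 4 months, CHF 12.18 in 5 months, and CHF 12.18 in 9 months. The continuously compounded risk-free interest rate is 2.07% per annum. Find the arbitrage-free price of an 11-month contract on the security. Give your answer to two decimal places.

CHF 431.84

PV(dividends) I = 12.18·e^(−0.0207·1/12) + 12.18·e^(−0.0207·4/12) + 12.18·e^(−0.0207·5/12) + 12.18·e^(−0.0207·9/12)
I = 12.1590 + 12.0962 + 12.0754 + 11.9924 = 48.3230
F = (S − I)·e^(rT) = (472.05 − 48.3230) · e^(0.0207·11/12)
= 423.7270 · e^0.018975 = 423.7270 × 1.019156 = CHF 431.84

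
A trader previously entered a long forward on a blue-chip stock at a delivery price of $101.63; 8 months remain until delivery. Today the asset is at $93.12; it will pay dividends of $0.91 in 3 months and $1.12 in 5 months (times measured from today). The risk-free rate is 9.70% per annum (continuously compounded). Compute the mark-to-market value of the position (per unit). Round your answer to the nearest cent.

PV(remaining dividends) I = 0.91·e^(−0.0970·3/12) + 1.12·e^(−0.0970·5/12) = 1.9638
Current forward F = (S − I)·e^(rT) = (93.12 − 1.9638)·e^(0.0970·8/12) = 91.1562 × 1.066803 = 97.2457
Value (long) = (F − K)·e^(−rT) = (97.2457 − 101.63) × 0.937380 = -4.1098
Value = -$4.11

-$4.11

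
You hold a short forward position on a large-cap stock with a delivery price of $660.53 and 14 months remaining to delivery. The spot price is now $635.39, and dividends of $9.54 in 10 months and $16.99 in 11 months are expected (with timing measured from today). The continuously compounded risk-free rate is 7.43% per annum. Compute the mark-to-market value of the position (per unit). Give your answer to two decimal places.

-$4.87

PV(remaining dividends) I = 9.54·e^(−0.0743·10/12) + 16.99·e^(−0.0743·11/12) = 24.8386
Current forward F = (S − I)·e^(rT) = (635.39 − 24.8386)·e^(0.0743·14/12) = 610.5514 × 1.090551 = 665.8374
Value (long) = (F − K)·e^(−rT) = (665.8374 − 660.53) × 0.916967 = 4.8667
Short position value = −(long value) = -$4.87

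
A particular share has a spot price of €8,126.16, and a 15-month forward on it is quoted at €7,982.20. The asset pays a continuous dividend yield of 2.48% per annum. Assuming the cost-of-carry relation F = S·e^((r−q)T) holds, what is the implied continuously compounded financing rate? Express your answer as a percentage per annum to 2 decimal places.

From F = S·e^((r−q)T): (r − q) = ln(F/S)/T
ln(7982.20/8126.16) = ln(0.982284) = -0.017875
(r − q) = -0.017875 / (15/12) = -0.014300
r = ln(F/S)/T + q = -0.014300 + 0.0248 = 0.010500
r = 1.05%

1.05%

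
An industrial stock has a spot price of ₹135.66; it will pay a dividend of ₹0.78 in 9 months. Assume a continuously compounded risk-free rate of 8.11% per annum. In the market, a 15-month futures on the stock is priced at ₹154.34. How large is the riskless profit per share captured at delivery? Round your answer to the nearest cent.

PV(dividends) I = 0.78·e^(−0.0811·9/12) = 0.7340
Fair futures F* = (S − I)·e^(rT) = (135.66 − 0.7340)·e^0.101375 = 134.9260 × 1.106692 = 149.3215
Market ₹154.34 > fair 149.3215: forward overpriced → cash-and-carry (borrow at r, buy the stock and collect the dividends, short the forward).
Profit at T = |F_mkt − F*| = |154.34 − 149.3215| = ₹5.02 per share

₹5.02 per share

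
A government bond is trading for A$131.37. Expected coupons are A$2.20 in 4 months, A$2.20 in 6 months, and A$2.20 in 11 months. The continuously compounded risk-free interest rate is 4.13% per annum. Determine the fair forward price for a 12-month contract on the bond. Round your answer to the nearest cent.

PV(coupons) I = 2.20·e^(−0.0413·4/12) + 2.20·e^(−0.0413·6/12) + 2.20·e^(−0.0413·11/12)
I = 2.1699 + 2.1550 + 2.1183 = 6.4432
F = (S − I)·e^(rT) = (131.37 − 6.4432) · e^(0.0413·12/12)
= 124.9268 · e^0.041300 = 124.9268 × 1.042165 = A$130.19

A$130.19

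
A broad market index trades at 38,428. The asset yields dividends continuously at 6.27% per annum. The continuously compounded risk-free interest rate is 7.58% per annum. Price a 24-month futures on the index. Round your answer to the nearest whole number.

39,448

F = S·e^((r − q)T) = 38428 · e^((0.0758 − 0.0627) × 24/12)
= 38428 · e^0.026200 = 38428 × 1.026546
F = 39,448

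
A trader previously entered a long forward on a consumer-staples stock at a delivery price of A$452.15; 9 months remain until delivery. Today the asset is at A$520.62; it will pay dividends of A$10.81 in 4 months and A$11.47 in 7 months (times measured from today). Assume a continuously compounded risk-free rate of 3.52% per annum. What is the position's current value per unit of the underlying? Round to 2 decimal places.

PV(remaining dividends) I = 10.81·e^(−0.0352·4/12) + 11.47·e^(−0.0352·7/12) = 21.9208
Current forward F = (S − I)·e^(rT) = (520.62 − 21.9208)·e^(0.0352·9/12) = 498.6992 × 1.026752 = 512.0404
Value (long) = (F − K)·e^(−rT) = (512.0404 − 452.15) × 0.973945 = 58.3300
Value = A$58.33

A$58.33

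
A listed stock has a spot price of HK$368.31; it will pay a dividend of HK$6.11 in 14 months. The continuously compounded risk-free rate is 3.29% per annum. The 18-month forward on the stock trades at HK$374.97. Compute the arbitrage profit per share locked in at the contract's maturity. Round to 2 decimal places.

HK$5.79 per share

PV(dividends) I = 6.11·e^(−0.0329·14/12) = 5.8799
Fair forward F* = (S − I)·e^(rT) = (368.31 − 5.8799)·e^0.049350 = 362.4301 × 1.050588 = 380.7647
Market HK$374.97 < fair 380.7647: forward underpriced → reverse cash-and-carry (short the stock, invest proceeds at r, pay the dividends, go long the forward).
Profit at T = |F_mkt − F*| = |374.97 − 380.7647| = HK$5.79 per share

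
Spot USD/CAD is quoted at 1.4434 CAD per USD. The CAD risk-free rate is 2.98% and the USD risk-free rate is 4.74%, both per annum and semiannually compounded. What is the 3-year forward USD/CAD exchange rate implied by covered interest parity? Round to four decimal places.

By covered interest parity, F = S · (1+r_CAD/2)^(2T) / (1+r_USD/2)^(2T)
= 1.4434 × 1.092797 / 1.150896 = 1.4434 × 0.949518
F = 1.3705 CAD per USD

1.3705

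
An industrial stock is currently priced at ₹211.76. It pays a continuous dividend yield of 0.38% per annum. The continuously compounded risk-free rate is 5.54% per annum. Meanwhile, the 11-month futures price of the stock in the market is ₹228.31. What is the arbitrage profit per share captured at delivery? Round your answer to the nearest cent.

Fair futures: F* = S·e^(carry·T), with carry = (r − q) = 0.0554 − 0.0038 = 0.0516
F* = 211.76 · e^(0.0516 × 11/12) = 211.76 · e^0.047300 = 211.76 × 1.048436 = ₹222.0168
Market ₹228.31 > fair ₹222.0168: forward overpriced → cash-and-carry (buy spot, short the forward).
At maturity, profit = |F_mkt − F*| = |228.31 − 222.0168| = ₹6.29 per share

₹6.29 per share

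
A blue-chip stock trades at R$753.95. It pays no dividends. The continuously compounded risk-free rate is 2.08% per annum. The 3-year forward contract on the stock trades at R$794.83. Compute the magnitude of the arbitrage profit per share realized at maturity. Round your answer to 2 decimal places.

R$7.67 per share

Fair forward: F* = S·e^(carry·T), with carry = r = 0.0208
F* = 753.95 · e^(0.0208 × 3) = 753.95 · e^0.062400 = 753.95 × 1.064388 = R$802.4953
Market R$794.83 < fair R$802.4953: forward underpriced → reverse cash-and-carry (short spot, go long the forward).
At maturity, profit = |F_mkt − F*| = |794.83 − 802.4953| = R$7.67 per share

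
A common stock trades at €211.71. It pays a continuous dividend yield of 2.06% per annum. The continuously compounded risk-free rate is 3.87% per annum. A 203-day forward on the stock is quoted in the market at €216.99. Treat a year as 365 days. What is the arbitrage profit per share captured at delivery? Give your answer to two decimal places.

€3.14 per share

Fair forward: F* = S·e^(carry·T), with carry = (r − q) = 0.0387 − 0.0206 = 0.0181
F* = 211.71 · e^(0.0181 × 203/365) = 211.71 · e^0.010067 = 211.71 × 1.010118 = €213.8521
Market €216.99 > fair €213.8521: forward overpriced → cash-and-carry (buy spot, short the forward).
At maturity, profit = |F_mkt − F*| = |216.99 − 213.8521| = €3.14 per share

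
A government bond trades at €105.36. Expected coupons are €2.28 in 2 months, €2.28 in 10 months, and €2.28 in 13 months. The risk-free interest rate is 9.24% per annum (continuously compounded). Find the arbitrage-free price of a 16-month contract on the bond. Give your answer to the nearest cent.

€111.91

PV(coupons) I = 2.28·e^(−0.0924·2/12) + 2.28·e^(−0.0924·10/12) + 2.28·e^(−0.0924·13/12)
I = 2.2452 + 2.1110 + 2.0628 = 6.4190
F = (S − I)·e^(rT) = (105.36 − 6.4190) · e^(0.0924·16/12)
= 98.9410 · e^0.123200 = 98.9410 × 1.131111 = €111.91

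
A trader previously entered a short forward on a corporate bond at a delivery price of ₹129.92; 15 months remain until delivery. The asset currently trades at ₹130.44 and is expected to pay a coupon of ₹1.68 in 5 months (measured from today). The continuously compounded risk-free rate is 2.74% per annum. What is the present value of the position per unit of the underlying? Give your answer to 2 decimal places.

PV(remaining coupons) I = 1.68·e^(−0.0274·5/12) = 1.6609
Current forward F = (S − I)·e^(rT) = (130.44 − 1.6609)·e^(0.0274·15/12) = 128.7791 × 1.034843 = 133.2662
Value (long) = (F − K)·e^(−rT) = (133.2662 − 129.92) × 0.966330 = 3.2335
Short position value = −(long value) = -₹3.23

-₹3.23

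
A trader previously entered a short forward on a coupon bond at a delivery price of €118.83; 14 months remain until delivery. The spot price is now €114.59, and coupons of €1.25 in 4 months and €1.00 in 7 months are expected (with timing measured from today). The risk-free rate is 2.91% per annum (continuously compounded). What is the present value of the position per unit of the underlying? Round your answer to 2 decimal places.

PV(remaining coupons) I = 1.25·e^(−0.0291·4/12) + 1.00·e^(−0.0291·7/12) = 2.2211
Current forward F = (S − I)·e^(rT) = (114.59 − 2.2211)·e^(0.0291·14/12) = 112.3689 × 1.034533 = 116.2493
Value (long) = (F − K)·e^(−rT) = (116.2493 − 118.83) × 0.966620 = -2.4946
Short position value = −(long value) = €2.49

€2.49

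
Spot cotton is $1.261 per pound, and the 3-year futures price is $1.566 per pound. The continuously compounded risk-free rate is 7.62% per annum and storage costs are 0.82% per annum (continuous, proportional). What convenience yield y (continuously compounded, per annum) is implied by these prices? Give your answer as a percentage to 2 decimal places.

F = S·e^((r+u−y)T) ⇒ (r+u−y) = ln(F/S)/T
ln(1.566/1.261) = 0.216620; /T ⇒ 0.072207
y = r + u − ln(F/S)/T = 0.0762 + 0.0082 − 0.072207 = 0.012193
y = 1.22%

1.22%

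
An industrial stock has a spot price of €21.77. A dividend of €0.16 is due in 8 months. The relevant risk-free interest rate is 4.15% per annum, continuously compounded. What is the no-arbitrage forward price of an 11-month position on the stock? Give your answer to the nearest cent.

€22.45

PV(dividends) I = 0.16·e^(−0.0415·8/12)
I = 0.1556
F = (S − I)·e^(rT) = (21.77 − 0.1556) · e^(0.0415·11/12)
= 21.6144 · e^0.038042 = 21.6144 × 1.038775 = €22.45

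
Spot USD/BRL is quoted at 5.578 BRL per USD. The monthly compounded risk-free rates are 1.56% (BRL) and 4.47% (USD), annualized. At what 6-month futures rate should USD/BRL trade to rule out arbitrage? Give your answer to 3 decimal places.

By covered interest parity, F = S · (1+r_BRL/12)^(12T) / (1+r_USD/12)^(12T)
= 5.578 × 1.007825 / 1.022559 = 5.578 × 0.985591
F = 5.498 BRL per USD

5.498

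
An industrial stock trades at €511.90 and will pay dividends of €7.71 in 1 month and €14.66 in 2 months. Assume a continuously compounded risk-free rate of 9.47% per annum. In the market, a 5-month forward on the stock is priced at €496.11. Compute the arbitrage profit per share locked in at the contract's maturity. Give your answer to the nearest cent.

PV(dividends) I = 7.71·e^(−0.0947·1/12) + 14.66·e^(−0.0947·2/12) = 22.0798
Fair forward F* = (S − I)·e^(rT) = (511.90 − 22.0798)·e^0.039458 = 489.8202 × 1.040247 = 509.5340
Market €496.11 < fair 509.5340: forward underpriced → reverse cash-and-carry (short the stock, invest proceeds at r, pay the dividends, go long the forward).
Profit at T = |F_mkt − F*| = |496.11 − 509.5340| = €13.42 per share

€13.42 per share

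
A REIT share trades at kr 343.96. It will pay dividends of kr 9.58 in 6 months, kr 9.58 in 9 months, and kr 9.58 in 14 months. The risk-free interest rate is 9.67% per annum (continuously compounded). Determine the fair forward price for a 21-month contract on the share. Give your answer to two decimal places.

PV(dividends) I = 9.58·e^(−0.0967·6/12) + 9.58·e^(−0.0967·9/12) + 9.58·e^(−0.0967·14/12)
I = 9.1278 + 8.9098 + 8.5580 = 26.5956
F = (S − I)·e^(rT) = (343.96 − 26.5956) · e^(0.0967·21/12)
= 317.3644 · e^0.169225 = 317.3644 × 1.184387 = kr 375.88

kr 375.88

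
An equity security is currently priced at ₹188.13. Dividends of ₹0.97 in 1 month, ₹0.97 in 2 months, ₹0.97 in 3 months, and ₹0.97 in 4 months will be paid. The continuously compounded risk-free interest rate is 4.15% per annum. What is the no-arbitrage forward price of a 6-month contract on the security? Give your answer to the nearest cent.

₹188.15

PV(dividends) I = 0.97·e^(−0.0415·1/12) + 0.97·e^(−0.0415·2/12) + 0.97·e^(−0.0415·3/12) + 0.97·e^(−0.0415·4/12)
I = 0.9667 + 0.9633 + 0.9600 + 0.9567 = 3.8467
F = (S − I)·e^(rT) = (188.13 − 3.8467) · e^(0.0415·6/12)
= 184.2833 · e^0.020750 = 184.2833 × 1.020967 = ₹188.15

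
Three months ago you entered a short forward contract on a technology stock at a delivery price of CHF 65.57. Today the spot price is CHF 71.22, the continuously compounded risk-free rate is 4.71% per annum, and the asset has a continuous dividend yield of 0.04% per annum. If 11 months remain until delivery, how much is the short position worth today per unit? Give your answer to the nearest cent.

-CHF 8.39

Current fair forward for the remaining 11 months: F = S·e^((r − q)·T), (r − q) = 0.0471 − 0.0004 = 0.0467
F = 71.22 · e^(0.0467 × 11/12) = 71.22 × 1.043738 = 74.3350
Value of long forward = (F − K)·e^(−rT) = (74.3350 − 65.57) · e^(−0.0471·11/12)
= 8.7650 × 0.957744 = 8.39
Short position value = −(long value) = -CHF 8.39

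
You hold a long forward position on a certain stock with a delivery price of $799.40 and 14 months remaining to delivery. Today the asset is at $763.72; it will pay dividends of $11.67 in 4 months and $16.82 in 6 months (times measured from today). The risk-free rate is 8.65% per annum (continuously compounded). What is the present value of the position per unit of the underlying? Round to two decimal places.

PV(remaining dividends) I = 11.67·e^(−0.0865·4/12) + 16.82·e^(−0.0865·6/12) = 27.4464
Current forward F = (S − I)·e^(rT) = (763.72 − 27.4464)·e^(0.0865·14/12) = 736.2736 × 1.106184 = 814.4541
Value (long) = (F − K)·e^(−rT) = (814.4541 − 799.40) × 0.904008 = 13.6090
Value = $13.61

$13.61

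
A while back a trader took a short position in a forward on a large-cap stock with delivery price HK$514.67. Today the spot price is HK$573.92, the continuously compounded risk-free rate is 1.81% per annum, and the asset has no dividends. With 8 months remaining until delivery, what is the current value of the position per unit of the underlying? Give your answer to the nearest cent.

-HK$65.42

Current fair forward for the remaining 8 months: F = S·e^(r·T), r = 0.0181
F = 573.92 · e^(0.0181 × 8/12) = 573.92 × 1.012140 = 580.8874
Value of long forward = (F − K)·e^(−rT) = (580.8874 − 514.67) · e^(−0.0181·8/12)
= 66.2174 × 0.988006 = 65.42
Short position value = −(long value) = -HK$65.42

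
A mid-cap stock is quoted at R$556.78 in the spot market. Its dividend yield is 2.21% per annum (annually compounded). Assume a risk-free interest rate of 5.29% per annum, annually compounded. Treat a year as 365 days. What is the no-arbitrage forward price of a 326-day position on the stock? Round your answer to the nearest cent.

R$571.74

F = S · (1+r)^T / (1+q)^T
= 556.78 × 1.047117 / 1.019716 = 556.78 × 1.026871
F = R$571.74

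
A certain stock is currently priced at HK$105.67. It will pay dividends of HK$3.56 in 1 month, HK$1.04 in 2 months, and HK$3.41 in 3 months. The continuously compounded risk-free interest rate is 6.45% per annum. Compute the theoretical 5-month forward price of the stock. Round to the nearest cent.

HK$100.41

PV(dividends) I = 3.56·e^(−0.0645·1/12) + 1.04·e^(−0.0645·2/12) + 3.41·e^(−0.0645·3/12)
I = 3.5409 + 1.0289 + 3.3555 = 7.9253
F = (S − I)·e^(rT) = (105.67 − 7.9253) · e^(0.0645·5/12)
= 97.7447 · e^0.026875 = 97.7447 × 1.027239 = HK$100.41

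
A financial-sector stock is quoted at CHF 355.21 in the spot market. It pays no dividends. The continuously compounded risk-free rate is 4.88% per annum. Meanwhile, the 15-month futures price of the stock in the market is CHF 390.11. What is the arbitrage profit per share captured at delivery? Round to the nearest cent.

Fair futures: F* = S·e^(carry·T), with carry = r = 0.0488
F* = 355.21 · e^(0.0488 × 15/12) = 355.21 · e^0.061000 = 355.21 × 1.062899 = CHF 377.5524
Market CHF 390.11 > fair CHF 377.5524: forward overpriced → cash-and-carry (buy spot, short the forward).
At maturity, profit = |F_mkt − F*| = |390.11 − 377.5524| = CHF 12.56 per share

CHF 12.56 per share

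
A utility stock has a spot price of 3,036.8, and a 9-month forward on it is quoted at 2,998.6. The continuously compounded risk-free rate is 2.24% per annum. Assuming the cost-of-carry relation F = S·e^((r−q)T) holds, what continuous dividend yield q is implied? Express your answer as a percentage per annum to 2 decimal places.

3.93%

From F = S·e^((r−q)T): (r − q) = ln(F/S)/T
ln(2998.6/3036.8) = ln(0.987421) = -0.012659
(r − q) = -0.012659 / (9/12) = -0.016879
q = r − ln(F/S)/T = 0.0224 + 0.016879 = 0.039279
q = 3.93%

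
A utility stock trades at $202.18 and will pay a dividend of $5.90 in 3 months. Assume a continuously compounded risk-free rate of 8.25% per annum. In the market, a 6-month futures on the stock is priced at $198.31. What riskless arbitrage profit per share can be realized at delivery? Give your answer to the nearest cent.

$6.36 per share

PV(dividends) I = 5.90·e^(−0.0825·3/12) = 5.7796
Fair futures F* = (S − I)·e^(rT) = (202.18 − 5.7796)·e^0.041250 = 196.4004 × 1.042113 = 204.6714
Market $198.31 < fair 204.6714: forward underpriced → reverse cash-and-carry (short the stock, invest proceeds at r, pay the dividends, go long the forward).
Profit at T = |F_mkt − F*| = |198.31 − 204.6714| = $6.36 per share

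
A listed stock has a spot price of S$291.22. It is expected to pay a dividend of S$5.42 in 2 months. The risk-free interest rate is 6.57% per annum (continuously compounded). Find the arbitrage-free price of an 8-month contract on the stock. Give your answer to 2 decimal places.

S$298.66

PV(dividends) I = 5.42·e^(−0.0657·2/12)
I = 5.3610
F = (S − I)·e^(rT) = (291.22 − 5.3610) · e^(0.0657·8/12)
= 285.8590 · e^0.043800 = 285.8590 × 1.044773 = S$298.66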